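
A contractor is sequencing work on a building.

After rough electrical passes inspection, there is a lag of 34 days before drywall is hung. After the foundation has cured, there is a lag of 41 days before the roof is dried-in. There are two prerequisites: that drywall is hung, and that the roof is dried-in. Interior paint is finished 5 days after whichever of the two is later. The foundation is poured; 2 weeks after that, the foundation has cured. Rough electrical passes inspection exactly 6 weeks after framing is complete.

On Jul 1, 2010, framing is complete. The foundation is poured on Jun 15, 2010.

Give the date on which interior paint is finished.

Framing is complete: Jul 1, 2010.
Rough electrical passes inspection: Jul 1, 2010 + 6 weeks = Aug 12, 2010.
Drywall is hung: Aug 12, 2010 + 34 days = Sep 15, 2010.
The foundation is poured: Jun 15, 2010.
The foundation has cured: Jun 15, 2010 + 2 weeks = Jun 29, 2010.
The roof is dried-in: Jun 29, 2010 + 41 days = Aug 9, 2010.
Both prerequisites met — drywall is hung (Sep 15, 2010), the roof is dried-in (Aug 9, 2010); the later is Sep 15, 2010.
Interior paint is finished: Sep 15, 2010 + 5 days = Sep 20, 2010.

Sep 20, 2010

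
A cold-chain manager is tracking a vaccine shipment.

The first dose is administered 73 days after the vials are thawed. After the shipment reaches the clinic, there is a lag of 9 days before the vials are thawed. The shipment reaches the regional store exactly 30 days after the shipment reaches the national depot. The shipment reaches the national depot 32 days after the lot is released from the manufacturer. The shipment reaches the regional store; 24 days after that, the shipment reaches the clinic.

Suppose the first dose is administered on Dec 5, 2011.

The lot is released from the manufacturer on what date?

The first dose is administered: Dec 5, 2011.
The vials are thawed: Dec 5, 2011 − 73 days = Sep 23, 2011.
The shipment reaches the clinic: Sep 23, 2011 − 9 days = Sep 14, 2011.
The shipment reaches the regional store: Sep 14, 2011 − 24 days = Aug 21, 2011.
The shipment reaches the national depot: Aug 21, 2011 − 30 days = Jul 22, 2011.
The lot is released from the manufacturer: Jul 22, 2011 − 32 days = Jun 20, 2011.

Jun 20, 2011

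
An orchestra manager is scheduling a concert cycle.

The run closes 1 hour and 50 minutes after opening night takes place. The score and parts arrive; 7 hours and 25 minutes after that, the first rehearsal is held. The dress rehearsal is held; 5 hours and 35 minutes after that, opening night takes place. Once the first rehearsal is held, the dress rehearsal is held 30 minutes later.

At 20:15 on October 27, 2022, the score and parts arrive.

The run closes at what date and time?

The score and parts arrive: 20:15 Oct 27, 2022.
The first rehearsal is held: 20:15 Oct 27, 2022 + 7h25m = 03:40 Oct 28, 2022.
The dress rehearsal is held: 03:40 Oct 28, 2022 + 30m = 04:10 Oct 28, 2022.
Opening night takes place: 04:10 Oct 28, 2022 + 5h35m = 09:45 Oct 28, 2022.
The run closes: 09:45 Oct 28, 2022 + 1h50m = 11:35 Oct 28, 2022.

11:35 on October 28, 2022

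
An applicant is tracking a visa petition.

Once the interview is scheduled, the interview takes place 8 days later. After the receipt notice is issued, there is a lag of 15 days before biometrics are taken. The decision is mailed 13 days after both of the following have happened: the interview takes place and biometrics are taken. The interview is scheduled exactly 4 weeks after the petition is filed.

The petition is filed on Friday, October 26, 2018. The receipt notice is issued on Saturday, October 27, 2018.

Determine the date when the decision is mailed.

Friday, December 14, 2018

The petition is filed: Oct 26, 2018.
The interview is scheduled: Oct 26, 2018 + 4 weeks = Nov 23, 2018.
The interview takes place: Nov 23, 2018 + 8 days = Dec 1, 2018.
The receipt notice is issued: Oct 27, 2018.
Biometrics are taken: Oct 27, 2018 + 15 days = Nov 11, 2018.
Both prerequisites met — the interview takes place (Dec 1, 2018), biometrics are taken (Nov 11, 2018); the later is Dec 1, 2018.
The decision is mailed: Dec 1, 2018 + 13 days = Dec 14, 2018.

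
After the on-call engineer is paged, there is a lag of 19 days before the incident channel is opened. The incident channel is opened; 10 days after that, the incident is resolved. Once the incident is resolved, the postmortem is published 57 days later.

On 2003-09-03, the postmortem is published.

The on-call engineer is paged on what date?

2003-06-09

The postmortem is published: Sep 3, 2003.
The incident is resolved: Sep 3, 2003 − 57 days = Jul 8, 2003.
The incident channel is opened: Jul 8, 2003 − 10 days = Jun 28, 2003.
The on-call engineer is paged: Jun 28, 2003 − 19 days = Jun 9, 2003.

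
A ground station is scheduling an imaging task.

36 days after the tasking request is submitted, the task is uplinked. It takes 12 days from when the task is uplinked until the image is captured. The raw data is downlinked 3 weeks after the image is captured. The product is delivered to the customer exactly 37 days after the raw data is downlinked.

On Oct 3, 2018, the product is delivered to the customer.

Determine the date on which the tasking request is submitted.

The product is delivered to the customer: Oct 3, 2018.
The raw data is downlinked: Oct 3, 2018 − 37 days = Aug 27, 2018.
The image is captured: Aug 27, 2018 − 3 weeks = Aug 6, 2018.
The task is uplinked: Aug 6, 2018 − 12 days = Jul 25, 2018.
The tasking request is submitted: Jul 25, 2018 − 36 days = Jun 19, 2018.

Jun 19, 2018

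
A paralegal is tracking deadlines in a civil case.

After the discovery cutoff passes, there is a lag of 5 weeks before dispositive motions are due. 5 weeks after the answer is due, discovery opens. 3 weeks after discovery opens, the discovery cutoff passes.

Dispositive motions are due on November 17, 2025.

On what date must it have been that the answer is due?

Dispositive motions are due: Nov 17, 2025.
The discovery cutoff passes: Nov 17, 2025 − 5 weeks = Oct 13, 2025.
Discovery opens: Oct 13, 2025 − 3 weeks = Sep 22, 2025.
The answer is due: Sep 22, 2025 − 5 weeks = Aug 18, 2025.

August 18, 2025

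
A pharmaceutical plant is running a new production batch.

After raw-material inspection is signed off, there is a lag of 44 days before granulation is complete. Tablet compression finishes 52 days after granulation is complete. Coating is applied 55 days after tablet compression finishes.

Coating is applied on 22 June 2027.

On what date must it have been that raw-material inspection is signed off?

22 January 2027

Coating is applied: Jun 22, 2027.
Tablet compression finishes: Jun 22, 2027 − 55 days = Apr 28, 2027.
Granulation is complete: Apr 28, 2027 − 52 days = Mar 7, 2027.
Raw-material inspection is signed off: Mar 7, 2027 − 44 days = Jan 22, 2027.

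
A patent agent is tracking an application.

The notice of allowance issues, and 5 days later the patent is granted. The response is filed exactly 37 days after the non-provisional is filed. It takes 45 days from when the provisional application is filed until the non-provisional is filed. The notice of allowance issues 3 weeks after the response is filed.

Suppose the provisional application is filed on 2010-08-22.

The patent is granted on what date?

2010-12-08

The provisional application is filed: Aug 22, 2010.
The non-provisional is filed: Aug 22, 2010 + 45 days = Oct 6, 2010.
The response is filed: Oct 6, 2010 + 37 days = Nov 12, 2010.
The notice of allowance issues: Nov 12, 2010 + 3 weeks = Dec 3, 2010.
The patent is granted: Dec 3, 2010 + 5 days = Dec 8, 2010.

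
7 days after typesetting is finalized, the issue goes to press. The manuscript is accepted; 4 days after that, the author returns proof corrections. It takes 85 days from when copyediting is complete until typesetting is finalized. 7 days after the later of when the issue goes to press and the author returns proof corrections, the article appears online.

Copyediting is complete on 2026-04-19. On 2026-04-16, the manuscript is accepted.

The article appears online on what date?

2026-07-27

Copyediting is complete: Apr 19, 2026.
Typesetting is finalized: Apr 19, 2026 + 85 days = Jul 13, 2026.
The issue goes to press: Jul 13, 2026 + 7 days = Jul 20, 2026.
The manuscript is accepted: Apr 16, 2026.
The author returns proof corrections: Apr 16, 2026 + 4 days = Apr 20, 2026.
Both prerequisites met — the issue goes to press (Jul 20, 2026), the author returns proof corrections (Apr 20, 2026); the later is Jul 20, 2026.
The article appears online: Jul 20, 2026 + 7 days = Jul 27, 2026.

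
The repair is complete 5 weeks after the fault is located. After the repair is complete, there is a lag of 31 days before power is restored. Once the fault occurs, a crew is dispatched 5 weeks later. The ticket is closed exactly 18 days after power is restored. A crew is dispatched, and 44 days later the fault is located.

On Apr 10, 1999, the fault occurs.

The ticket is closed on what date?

The fault occurs: Apr 10, 1999.
A crew is dispatched: Apr 10, 1999 + 5 weeks = May 15, 1999.
The fault is located: May 15, 1999 + 44 days = Jun 28, 1999.
The repair is complete: Jun 28, 1999 + 5 weeks = Aug 2, 1999.
Power is restored: Aug 2, 1999 + 31 days = Sep 2, 1999.
The ticket is closed: Sep 2, 1999 + 18 days = Sep 20, 1999.

Sep 20, 1999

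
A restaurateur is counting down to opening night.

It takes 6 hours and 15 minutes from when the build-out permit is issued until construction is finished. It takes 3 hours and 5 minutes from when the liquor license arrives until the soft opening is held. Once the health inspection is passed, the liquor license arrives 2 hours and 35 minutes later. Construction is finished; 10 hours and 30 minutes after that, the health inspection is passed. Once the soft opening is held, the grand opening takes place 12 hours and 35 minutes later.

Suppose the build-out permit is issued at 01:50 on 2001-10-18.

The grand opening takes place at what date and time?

The build-out permit is issued: 01:50 Oct 18, 2001.
Construction is finished: 01:50 Oct 18, 2001 + 6h15m = 08:05 Oct 18, 2001.
The health inspection is passed: 08:05 Oct 18, 2001 + 10h30m = 18:35 Oct 18, 2001.
The liquor license arrives: 18:35 Oct 18, 2001 + 2h35m = 21:10 Oct 18, 2001.
The soft opening is held: 21:10 Oct 18, 2001 + 3h05m = 00:15 Oct 19, 2001.
The grand opening takes place: 00:15 Oct 19, 2001 + 12h35m = 12:50 Oct 19, 2001.

12:50 on 2001-10-19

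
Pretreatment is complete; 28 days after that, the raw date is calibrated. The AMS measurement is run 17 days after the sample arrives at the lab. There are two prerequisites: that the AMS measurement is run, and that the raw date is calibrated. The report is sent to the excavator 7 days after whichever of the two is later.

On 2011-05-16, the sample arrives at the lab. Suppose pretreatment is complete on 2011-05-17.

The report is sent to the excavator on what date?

2011-06-21

The sample arrives at the lab: May 16, 2011.
The AMS measurement is run: May 16, 2011 + 17 days = Jun 2, 2011.
Pretreatment is complete: May 17, 2011.
The raw date is calibrated: May 17, 2011 + 28 days = Jun 14, 2011.
Both prerequisites met — the AMS measurement is run (Jun 2, 2011), the raw date is calibrated (Jun 14, 2011); the later is Jun 14, 2011.
The report is sent to the excavator: Jun 14, 2011 + 7 days = Jun 21, 2011.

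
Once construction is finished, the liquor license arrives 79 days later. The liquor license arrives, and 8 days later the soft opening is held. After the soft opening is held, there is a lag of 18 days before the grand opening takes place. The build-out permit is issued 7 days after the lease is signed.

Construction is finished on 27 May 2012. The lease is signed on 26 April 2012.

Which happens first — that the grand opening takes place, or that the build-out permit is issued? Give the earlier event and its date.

Construction is finished: May 27, 2012.
The liquor license arrives: May 27, 2012 + 79 days = Aug 14, 2012.
The soft opening is held: Aug 14, 2012 + 8 days = Aug 22, 2012.
The grand opening takes place: Aug 22, 2012 + 18 days = Sep 9, 2012.
The lease is signed: Apr 26, 2012.
The build-out permit is issued: Apr 26, 2012 + 7 days = May 3, 2012.
Comparing: the grand opening takes place on Sep 9, 2012 vs the build-out permit is issued on May 3, 2012. Earlier: the build-out permit is issued.

The build-out permit is issued — 3 May 2012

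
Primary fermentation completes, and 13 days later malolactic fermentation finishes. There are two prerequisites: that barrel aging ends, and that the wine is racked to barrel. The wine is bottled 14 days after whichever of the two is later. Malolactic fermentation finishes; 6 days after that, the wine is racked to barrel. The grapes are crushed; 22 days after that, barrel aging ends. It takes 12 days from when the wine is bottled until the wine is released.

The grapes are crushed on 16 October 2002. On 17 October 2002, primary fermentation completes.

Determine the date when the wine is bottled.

The grapes are crushed: Oct 16, 2002.
Barrel aging ends: Oct 16, 2002 + 22 days = Nov 7, 2002.
Primary fermentation completes: Oct 17, 2002.
Malolactic fermentation finishes: Oct 17, 2002 + 13 days = Oct 30, 2002.
The wine is racked to barrel: Oct 30, 2002 + 6 days = Nov 5, 2002.
Both prerequisites met — barrel aging ends (Nov 7, 2002), the wine is racked to barrel (Nov 5, 2002); the later is Nov 7, 2002.
The wine is bottled: Nov 7, 2002 + 14 days = Nov 21, 2002.

21 November 2002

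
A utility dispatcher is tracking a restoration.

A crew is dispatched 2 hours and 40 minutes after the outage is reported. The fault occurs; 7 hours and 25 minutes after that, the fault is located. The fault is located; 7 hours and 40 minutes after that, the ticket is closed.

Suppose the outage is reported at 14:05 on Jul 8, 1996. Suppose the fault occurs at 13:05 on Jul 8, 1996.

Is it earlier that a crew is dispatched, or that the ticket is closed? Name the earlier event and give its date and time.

A crew is dispatched — 16:45 on Jul 8, 1996

The outage is reported: 14:05 Jul 8, 1996.
A crew is dispatched: 14:05 Jul 8, 1996 + 2h40m = 16:45 Jul 8, 1996.
The fault occurs: 13:05 Jul 8, 1996.
The fault is located: 13:05 Jul 8, 1996 + 7h25m = 20:30 Jul 8, 1996.
The ticket is closed: 20:30 Jul 8, 1996 + 7h40m = 04:10 Jul 9, 1996.
Comparing: a crew is dispatched at 16:45 Jul 8, 1996 vs the ticket is closed at 04:10 Jul 9, 1996. Earlier: a crew is dispatched.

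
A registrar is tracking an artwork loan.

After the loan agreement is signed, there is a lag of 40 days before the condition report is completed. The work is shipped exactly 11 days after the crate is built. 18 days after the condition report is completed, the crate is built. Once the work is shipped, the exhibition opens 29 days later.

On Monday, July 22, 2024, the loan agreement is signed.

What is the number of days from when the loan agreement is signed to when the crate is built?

Causal path: the loan agreement is signed → the condition report is completed → the crate is built.
Total delay along the path: 40 + 18 = 58 days.

58 days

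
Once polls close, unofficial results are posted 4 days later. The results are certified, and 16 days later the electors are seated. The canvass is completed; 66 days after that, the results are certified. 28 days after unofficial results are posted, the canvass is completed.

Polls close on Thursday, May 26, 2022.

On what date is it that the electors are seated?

Saturday, September 17, 2022

Polls close: May 26, 2022.
Unofficial results are posted: May 26, 2022 + 4 days = May 30, 2022.
The canvass is completed: May 30, 2022 + 28 days = Jun 27, 2022.
The results are certified: Jun 27, 2022 + 66 days = Sep 1, 2022.
The electors are seated: Sep 1, 2022 + 16 days = Sep 17, 2022.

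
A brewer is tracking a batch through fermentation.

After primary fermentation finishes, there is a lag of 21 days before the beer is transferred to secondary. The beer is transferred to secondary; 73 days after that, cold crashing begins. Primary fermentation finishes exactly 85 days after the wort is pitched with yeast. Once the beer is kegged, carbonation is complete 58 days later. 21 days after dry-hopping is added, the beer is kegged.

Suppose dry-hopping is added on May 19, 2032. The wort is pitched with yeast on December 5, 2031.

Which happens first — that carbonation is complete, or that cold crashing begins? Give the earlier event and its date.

Dry-hopping is added: May 19, 2032.
The beer is kegged: May 19, 2032 + 21 days = Jun 9, 2032.
Carbonation is complete: Jun 9, 2032 + 58 days = Aug 6, 2032.
The wort is pitched with yeast: Dec 5, 2031.
Primary fermentation finishes: Dec 5, 2031 + 85 days = Feb 28, 2032.
The beer is transferred to secondary: Feb 28, 2032 + 21 days = Mar 20, 2032.
Cold crashing begins: Mar 20, 2032 + 73 days = Jun 1, 2032.
Comparing: carbonation is complete on Aug 6, 2032 vs cold crashing begins on Jun 1, 2032. Earlier: cold crashing begins.

Cold crashing begins — June 1, 2032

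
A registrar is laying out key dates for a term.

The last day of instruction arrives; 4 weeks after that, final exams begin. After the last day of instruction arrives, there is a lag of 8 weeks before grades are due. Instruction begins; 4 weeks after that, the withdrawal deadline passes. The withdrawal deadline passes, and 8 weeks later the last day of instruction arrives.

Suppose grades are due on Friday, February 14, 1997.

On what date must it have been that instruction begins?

Grades are due: Feb 14, 1997.
The last day of instruction arrives: Feb 14, 1997 − 8 weeks = Dec 20, 1996.
The withdrawal deadline passes: Dec 20, 1996 − 8 weeks = Oct 25, 1996.
Instruction begins: Oct 25, 1996 − 4 weeks = Sep 27, 1996.

Friday, September 27, 1996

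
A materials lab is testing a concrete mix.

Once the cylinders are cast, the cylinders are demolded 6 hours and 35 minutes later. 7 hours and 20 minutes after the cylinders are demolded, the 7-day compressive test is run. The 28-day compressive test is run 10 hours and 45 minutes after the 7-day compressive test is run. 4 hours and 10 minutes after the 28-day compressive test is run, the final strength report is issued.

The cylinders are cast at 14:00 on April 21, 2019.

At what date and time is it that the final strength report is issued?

The cylinders are cast: 14:00 Apr 21, 2019.
The cylinders are demolded: 14:00 Apr 21, 2019 + 6h35m = 20:35 Apr 21, 2019.
The 7-day compressive test is run: 20:35 Apr 21, 2019 + 7h20m = 03:55 Apr 22, 2019.
The 28-day compressive test is run: 03:55 Apr 22, 2019 + 10h45m = 14:40 Apr 22, 2019.
The final strength report is issued: 14:40 Apr 22, 2019 + 4h10m = 18:50 Apr 22, 2019.

18:50 on April 22, 2019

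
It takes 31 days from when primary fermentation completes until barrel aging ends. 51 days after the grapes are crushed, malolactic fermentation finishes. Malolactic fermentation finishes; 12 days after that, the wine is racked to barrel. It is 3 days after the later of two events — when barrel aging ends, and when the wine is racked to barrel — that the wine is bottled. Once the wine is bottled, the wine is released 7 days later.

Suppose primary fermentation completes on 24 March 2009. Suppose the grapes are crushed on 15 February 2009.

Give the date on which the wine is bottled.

27 April 2009

Primary fermentation completes: Mar 24, 2009.
Barrel aging ends: Mar 24, 2009 + 31 days = Apr 24, 2009.
The grapes are crushed: Feb 15, 2009.
Malolactic fermentation finishes: Feb 15, 2009 + 51 days = Apr 7, 2009.
The wine is racked to barrel: Apr 7, 2009 + 12 days = Apr 19, 2009.
Both prerequisites met — barrel aging ends (Apr 24, 2009), the wine is racked to barrel (Apr 19, 2009); the later is Apr 24, 2009.
The wine is bottled: Apr 24, 2009 + 3 days = Apr 27, 2009.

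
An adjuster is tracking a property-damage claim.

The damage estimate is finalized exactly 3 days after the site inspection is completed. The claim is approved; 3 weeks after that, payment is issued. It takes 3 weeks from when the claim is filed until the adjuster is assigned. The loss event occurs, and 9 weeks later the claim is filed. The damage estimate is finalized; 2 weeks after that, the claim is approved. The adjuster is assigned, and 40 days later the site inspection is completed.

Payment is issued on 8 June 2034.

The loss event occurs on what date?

28 December 2033

Payment is issued: Jun 8, 2034.
The claim is approved: Jun 8, 2034 − 3 weeks = May 18, 2034.
The damage estimate is finalized: May 18, 2034 − 2 weeks = May 4, 2034.
The site inspection is completed: May 4, 2034 − 3 days = May 1, 2034.
The adjuster is assigned: May 1, 2034 − 40 days = Mar 22, 2034.
The claim is filed: Mar 22, 2034 − 3 weeks = Mar 1, 2034.
The loss event occurs: Mar 1, 2034 − 9 weeks = Dec 28, 2033.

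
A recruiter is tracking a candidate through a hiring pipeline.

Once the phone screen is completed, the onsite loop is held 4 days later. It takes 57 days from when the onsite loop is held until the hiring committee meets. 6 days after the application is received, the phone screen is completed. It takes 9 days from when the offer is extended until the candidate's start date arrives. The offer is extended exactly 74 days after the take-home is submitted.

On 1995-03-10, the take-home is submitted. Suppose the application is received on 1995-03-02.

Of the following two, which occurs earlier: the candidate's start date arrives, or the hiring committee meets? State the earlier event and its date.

The hiring committee meets — 1995-05-08

The take-home is submitted: Mar 10, 1995.
The offer is extended: Mar 10, 1995 + 74 days = May 23, 1995.
The candidate's start date arrives: May 23, 1995 + 9 days = Jun 1, 1995.
The application is received: Mar 2, 1995.
The phone screen is completed: Mar 2, 1995 + 6 days = Mar 8, 1995.
The onsite loop is held: Mar 8, 1995 + 4 days = Mar 12, 1995.
The hiring committee meets: Mar 12, 1995 + 57 days = May 8, 1995.
Comparing: the candidate's start date arrives on Jun 1, 1995 vs the hiring committee meets on May 8, 1995. Earlier: the hiring committee meets.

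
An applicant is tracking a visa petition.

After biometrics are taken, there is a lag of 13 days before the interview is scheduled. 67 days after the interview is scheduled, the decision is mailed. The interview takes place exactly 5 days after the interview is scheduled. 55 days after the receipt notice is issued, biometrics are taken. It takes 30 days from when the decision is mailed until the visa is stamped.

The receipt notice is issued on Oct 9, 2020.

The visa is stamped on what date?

The receipt notice is issued: Oct 9, 2020.
Biometrics are taken: Oct 9, 2020 + 55 days = Dec 3, 2020.
The interview is scheduled: Dec 3, 2020 + 13 days = Dec 16, 2020.
The decision is mailed: Dec 16, 2020 + 67 days = Feb 21, 2021.
The visa is stamped: Feb 21, 2021 + 30 days = Mar 23, 2021.

Mar 23, 2021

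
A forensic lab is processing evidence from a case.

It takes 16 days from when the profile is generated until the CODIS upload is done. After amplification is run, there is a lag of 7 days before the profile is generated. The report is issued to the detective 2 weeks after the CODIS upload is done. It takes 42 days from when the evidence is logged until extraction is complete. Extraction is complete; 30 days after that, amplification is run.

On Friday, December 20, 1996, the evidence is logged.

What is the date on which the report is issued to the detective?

The evidence is logged: Dec 20, 1996.
Extraction is complete: Dec 20, 1996 + 42 days = Jan 31, 1997.
Amplification is run: Jan 31, 1997 + 30 days = Mar 2, 1997.
The profile is generated: Mar 2, 1997 + 7 days = Mar 9, 1997.
The CODIS upload is done: Mar 9, 1997 + 16 days = Mar 25, 1997.
The report is issued to the detective: Mar 25, 1997 + 2 weeks = Apr 8, 1997.

Tuesday, April 8, 1997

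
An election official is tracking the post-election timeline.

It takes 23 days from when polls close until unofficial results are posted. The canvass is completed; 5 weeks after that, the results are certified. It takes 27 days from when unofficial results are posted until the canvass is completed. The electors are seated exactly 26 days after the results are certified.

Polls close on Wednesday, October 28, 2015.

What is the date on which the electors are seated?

Polls close: Oct 28, 2015.
Unofficial results are posted: Oct 28, 2015 + 23 days = Nov 20, 2015.
The canvass is completed: Nov 20, 2015 + 27 days = Dec 17, 2015.
The results are certified: Dec 17, 2015 + 5 weeks = Jan 21, 2016.
The electors are seated: Jan 21, 2016 + 26 days = Feb 16, 2016.

Tuesday, February 16, 2016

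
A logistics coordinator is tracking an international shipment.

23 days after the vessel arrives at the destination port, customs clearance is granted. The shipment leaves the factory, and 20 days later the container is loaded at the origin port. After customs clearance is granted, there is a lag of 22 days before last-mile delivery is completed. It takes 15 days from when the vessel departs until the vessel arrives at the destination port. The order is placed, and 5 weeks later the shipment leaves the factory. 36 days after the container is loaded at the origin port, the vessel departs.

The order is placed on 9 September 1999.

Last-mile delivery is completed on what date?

The order is placed: Sep 9, 1999.
The shipment leaves the factory: Sep 9, 1999 + 5 weeks = Oct 14, 1999.
The container is loaded at the origin port: Oct 14, 1999 + 20 days = Nov 3, 1999.
The vessel departs: Nov 3, 1999 + 36 days = Dec 9, 1999.
The vessel arrives at the destination port: Dec 9, 1999 + 15 days = Dec 24, 1999.
Customs clearance is granted: Dec 24, 1999 + 23 days = Jan 16, 2000.
Last-mile delivery is completed: Jan 16, 2000 + 22 days = Feb 7, 2000.

7 February 2000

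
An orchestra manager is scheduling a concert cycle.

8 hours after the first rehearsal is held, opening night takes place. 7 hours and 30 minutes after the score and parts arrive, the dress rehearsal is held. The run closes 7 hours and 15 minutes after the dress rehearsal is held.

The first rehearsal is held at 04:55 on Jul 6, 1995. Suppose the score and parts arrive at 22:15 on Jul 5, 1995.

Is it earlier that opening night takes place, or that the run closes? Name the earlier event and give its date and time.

The first rehearsal is held: 04:55 Jul 6, 1995.
Opening night takes place: 04:55 Jul 6, 1995 + 8h = 12:55 Jul 6, 1995.
The score and parts arrive: 22:15 Jul 5, 1995.
The dress rehearsal is held: 22:15 Jul 5, 1995 + 7h30m = 05:45 Jul 6, 1995.
The run closes: 05:45 Jul 6, 1995 + 7h15m = 13:00 Jul 6, 1995.
Comparing: opening night takes place at 12:55 Jul 6, 1995 vs the run closes at 13:00 Jul 6, 1995. Earlier: opening night takes place.

Opening night takes place — 12:55 on Jul 6, 1995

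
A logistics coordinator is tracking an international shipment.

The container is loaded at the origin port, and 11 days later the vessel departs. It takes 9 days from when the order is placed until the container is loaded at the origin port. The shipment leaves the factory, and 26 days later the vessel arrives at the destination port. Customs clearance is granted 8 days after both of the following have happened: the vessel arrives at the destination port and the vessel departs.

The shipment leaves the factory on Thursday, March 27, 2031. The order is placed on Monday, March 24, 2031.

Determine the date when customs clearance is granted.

Wednesday, April 30, 2031

The shipment leaves the factory: Mar 27, 2031.
The vessel arrives at the destination port: Mar 27, 2031 + 26 days = Apr 22, 2031.
The order is placed: Mar 24, 2031.
The container is loaded at the origin port: Mar 24, 2031 + 9 days = Apr 2, 2031.
The vessel departs: Apr 2, 2031 + 11 days = Apr 13, 2031.
Both prerequisites met — the vessel arrives at the destination port (Apr 22, 2031), the vessel departs (Apr 13, 2031); the later is Apr 22, 2031.
Customs clearance is granted: Apr 22, 2031 + 8 days = Apr 30, 2031.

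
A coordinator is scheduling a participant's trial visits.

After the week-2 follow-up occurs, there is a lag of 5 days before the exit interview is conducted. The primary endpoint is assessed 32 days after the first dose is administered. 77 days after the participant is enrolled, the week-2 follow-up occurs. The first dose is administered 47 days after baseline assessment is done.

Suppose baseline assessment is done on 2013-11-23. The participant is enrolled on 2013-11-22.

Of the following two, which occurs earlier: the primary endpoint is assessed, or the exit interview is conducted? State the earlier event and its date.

Baseline assessment is done: Nov 23, 2013.
The first dose is administered: Nov 23, 2013 + 47 days = Jan 9, 2014.
The primary endpoint is assessed: Jan 9, 2014 + 32 days = Feb 10, 2014.
The participant is enrolled: Nov 22, 2013.
The week-2 follow-up occurs: Nov 22, 2013 + 77 days = Feb 7, 2014.
The exit interview is conducted: Feb 7, 2014 + 5 days = Feb 12, 2014.
Comparing: the primary endpoint is assessed on Feb 10, 2014 vs the exit interview is conducted on Feb 12, 2014. Earlier: the primary endpoint is assessed.

The primary endpoint is assessed — 2014-02-10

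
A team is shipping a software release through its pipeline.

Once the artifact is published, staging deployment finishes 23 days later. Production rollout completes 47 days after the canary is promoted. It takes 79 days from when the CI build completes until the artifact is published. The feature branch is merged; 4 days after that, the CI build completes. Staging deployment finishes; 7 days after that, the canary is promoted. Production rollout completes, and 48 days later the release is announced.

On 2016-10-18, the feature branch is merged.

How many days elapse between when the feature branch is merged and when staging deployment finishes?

Causal path: the feature branch is merged → the CI build completes → the artifact is published → staging deployment finishes.
Total delay along the path: 4 + 79 + 23 = 106 days.

106 days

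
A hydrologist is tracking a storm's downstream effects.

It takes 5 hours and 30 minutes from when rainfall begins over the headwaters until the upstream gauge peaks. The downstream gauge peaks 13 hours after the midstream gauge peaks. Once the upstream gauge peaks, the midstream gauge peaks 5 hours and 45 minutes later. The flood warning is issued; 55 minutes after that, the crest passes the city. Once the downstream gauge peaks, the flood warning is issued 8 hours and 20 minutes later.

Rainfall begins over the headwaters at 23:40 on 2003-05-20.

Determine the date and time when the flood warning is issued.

Rainfall begins over the headwaters: 23:40 May 20, 2003.
The upstream gauge peaks: 23:40 May 20, 2003 + 5h30m = 05:10 May 21, 2003.
The midstream gauge peaks: 05:10 May 21, 2003 + 5h45m = 10:55 May 21, 2003.
The downstream gauge peaks: 10:55 May 21, 2003 + 13h = 23:55 May 21, 2003.
The flood warning is issued: 23:55 May 21, 2003 + 8h20m = 08:15 May 22, 2003.

08:15 on 2003-05-22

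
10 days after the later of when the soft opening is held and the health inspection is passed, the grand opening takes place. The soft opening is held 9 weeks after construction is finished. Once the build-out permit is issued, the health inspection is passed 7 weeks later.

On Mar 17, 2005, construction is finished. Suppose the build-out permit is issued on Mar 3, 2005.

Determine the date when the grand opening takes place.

Construction is finished: Mar 17, 2005.
The soft opening is held: Mar 17, 2005 + 9 weeks = May 19, 2005.
The build-out permit is issued: Mar 3, 2005.
The health inspection is passed: Mar 3, 2005 + 7 weeks = Apr 21, 2005.
Both prerequisites met — the soft opening is held (May 19, 2005), the health inspection is passed (Apr 21, 2005); the later is May 19, 2005.
The grand opening takes place: May 19, 2005 + 10 days = May 29, 2005.

May 29, 2005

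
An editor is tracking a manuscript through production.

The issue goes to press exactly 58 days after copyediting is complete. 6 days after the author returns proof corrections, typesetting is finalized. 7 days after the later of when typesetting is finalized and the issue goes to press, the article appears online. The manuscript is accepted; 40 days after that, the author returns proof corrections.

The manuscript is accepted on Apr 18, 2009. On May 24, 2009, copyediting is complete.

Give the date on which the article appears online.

Jul 28, 2009

The manuscript is accepted: Apr 18, 2009.
The author returns proof corrections: Apr 18, 2009 + 40 days = May 28, 2009.
Typesetting is finalized: May 28, 2009 + 6 days = Jun 3, 2009.
Copyediting is complete: May 24, 2009.
The issue goes to press: May 24, 2009 + 58 days = Jul 21, 2009.
Both prerequisites met — typesetting is finalized (Jun 3, 2009), the issue goes to press (Jul 21, 2009); the later is Jul 21, 2009.
The article appears online: Jul 21, 2009 + 7 days = Jul 28, 2009.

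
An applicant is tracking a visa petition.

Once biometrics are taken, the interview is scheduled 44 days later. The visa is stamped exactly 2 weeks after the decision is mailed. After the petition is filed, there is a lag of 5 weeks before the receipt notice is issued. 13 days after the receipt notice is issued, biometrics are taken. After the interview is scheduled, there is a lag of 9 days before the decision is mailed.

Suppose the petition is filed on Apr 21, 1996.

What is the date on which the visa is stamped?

The petition is filed: Apr 21, 1996.
The receipt notice is issued: Apr 21, 1996 + 5 weeks = May 26, 1996.
Biometrics are taken: May 26, 1996 + 13 days = Jun 8, 1996.
The interview is scheduled: Jun 8, 1996 + 44 days = Jul 22, 1996.
The decision is mailed: Jul 22, 1996 + 9 days = Jul 31, 1996.
The visa is stamped: Jul 31, 1996 + 2 weeks = Aug 14, 1996.

Aug 14, 1996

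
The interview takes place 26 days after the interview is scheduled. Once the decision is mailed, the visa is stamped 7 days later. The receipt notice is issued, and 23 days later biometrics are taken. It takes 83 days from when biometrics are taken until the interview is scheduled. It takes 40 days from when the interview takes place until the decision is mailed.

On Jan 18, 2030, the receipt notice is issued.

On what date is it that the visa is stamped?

Jul 16, 2030

The receipt notice is issued: Jan 18, 2030.
Biometrics are taken: Jan 18, 2030 + 23 days = Feb 10, 2030.
The interview is scheduled: Feb 10, 2030 + 83 days = May 4, 2030.
The interview takes place: May 4, 2030 + 26 days = May 30, 2030.
The decision is mailed: May 30, 2030 + 40 days = Jul 9, 2030.
The visa is stamped: Jul 9, 2030 + 7 days = Jul 16, 2030.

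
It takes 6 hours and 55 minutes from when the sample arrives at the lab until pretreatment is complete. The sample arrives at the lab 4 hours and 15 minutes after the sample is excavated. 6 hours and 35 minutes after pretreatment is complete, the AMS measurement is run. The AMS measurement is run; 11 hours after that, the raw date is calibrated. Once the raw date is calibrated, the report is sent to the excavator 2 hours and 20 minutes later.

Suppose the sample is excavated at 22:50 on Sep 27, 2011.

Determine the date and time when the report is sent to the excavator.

05:55 on Sep 29, 2011

The sample is excavated: 22:50 Sep 27, 2011.
The sample arrives at the lab: 22:50 Sep 27, 2011 + 4h15m = 03:05 Sep 28, 2011.
Pretreatment is complete: 03:05 Sep 28, 2011 + 6h55m = 10:00 Sep 28, 2011.
The AMS measurement is run: 10:00 Sep 28, 2011 + 6h35m = 16:35 Sep 28, 2011.
The raw date is calibrated: 16:35 Sep 28, 2011 + 11h = 03:35 Sep 29, 2011.
The report is sent to the excavator: 03:35 Sep 29, 2011 + 2h20m = 05:55 Sep 29, 2011.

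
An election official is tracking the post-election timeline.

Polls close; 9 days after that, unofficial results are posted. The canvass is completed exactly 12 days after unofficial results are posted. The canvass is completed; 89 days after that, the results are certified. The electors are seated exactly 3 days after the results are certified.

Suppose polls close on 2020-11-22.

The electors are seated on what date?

2021-03-15

Polls close: Nov 22, 2020.
Unofficial results are posted: Nov 22, 2020 + 9 days = Dec 1, 2020.
The canvass is completed: Dec 1, 2020 + 12 days = Dec 13, 2020.
The results are certified: Dec 13, 2020 + 89 days = Mar 12, 2021.
The electors are seated: Mar 12, 2021 + 3 days = Mar 15, 2021.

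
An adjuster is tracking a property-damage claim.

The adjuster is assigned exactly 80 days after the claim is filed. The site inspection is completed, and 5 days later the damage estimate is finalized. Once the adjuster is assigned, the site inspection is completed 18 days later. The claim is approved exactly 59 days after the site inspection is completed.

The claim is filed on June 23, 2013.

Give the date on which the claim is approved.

The claim is filed: Jun 23, 2013.
The adjuster is assigned: Jun 23, 2013 + 80 days = Sep 11, 2013.
The site inspection is completed: Sep 11, 2013 + 18 days = Sep 29, 2013.
The claim is approved: Sep 29, 2013 + 59 days = Nov 27, 2013.

November 27, 2013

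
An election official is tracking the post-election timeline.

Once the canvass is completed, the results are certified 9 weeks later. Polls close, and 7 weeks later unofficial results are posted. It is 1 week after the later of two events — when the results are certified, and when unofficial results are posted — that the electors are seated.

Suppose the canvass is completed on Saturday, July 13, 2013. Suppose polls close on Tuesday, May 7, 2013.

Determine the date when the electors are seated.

The canvass is completed: Jul 13, 2013.
The results are certified: Jul 13, 2013 + 9 weeks = Sep 14, 2013.
Polls close: May 7, 2013.
Unofficial results are posted: May 7, 2013 + 7 weeks = Jun 25, 2013.
Both prerequisites met — the results are certified (Sep 14, 2013), unofficial results are posted (Jun 25, 2013); the later is Sep 14, 2013.
The electors are seated: Sep 14, 2013 + 1 week = Sep 21, 2013.

Saturday, September 21, 2013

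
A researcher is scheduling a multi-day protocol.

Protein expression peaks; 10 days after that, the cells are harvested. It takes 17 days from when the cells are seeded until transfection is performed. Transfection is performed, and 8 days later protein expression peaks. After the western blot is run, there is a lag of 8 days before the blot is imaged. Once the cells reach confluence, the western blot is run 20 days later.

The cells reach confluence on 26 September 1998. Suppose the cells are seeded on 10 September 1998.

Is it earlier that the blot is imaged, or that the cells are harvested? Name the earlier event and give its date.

The cells reach confluence: Sep 26, 1998.
The western blot is run: Sep 26, 1998 + 20 days = Oct 16, 1998.
The blot is imaged: Oct 16, 1998 + 8 days = Oct 24, 1998.
The cells are seeded: Sep 10, 1998.
Transfection is performed: Sep 10, 1998 + 17 days = Sep 27, 1998.
Protein expression peaks: Sep 27, 1998 + 8 days = Oct 5, 1998.
The cells are harvested: Oct 5, 1998 + 10 days = Oct 15, 1998.
Comparing: the blot is imaged on Oct 24, 1998 vs the cells are harvested on Oct 15, 1998. Earlier: the cells are harvested.

The cells are harvested — 15 October 1998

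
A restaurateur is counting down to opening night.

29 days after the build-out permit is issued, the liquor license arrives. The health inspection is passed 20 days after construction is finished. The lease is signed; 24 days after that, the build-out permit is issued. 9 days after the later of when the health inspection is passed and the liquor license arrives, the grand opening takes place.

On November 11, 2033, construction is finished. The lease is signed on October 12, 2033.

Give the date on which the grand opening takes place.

December 13, 2033

Construction is finished: Nov 11, 2033.
The health inspection is passed: Nov 11, 2033 + 20 days = Dec 1, 2033.
The lease is signed: Oct 12, 2033.
The build-out permit is issued: Oct 12, 2033 + 24 days = Nov 5, 2033.
The liquor license arrives: Nov 5, 2033 + 29 days = Dec 4, 2033.
Both prerequisites met — the health inspection is passed (Dec 1, 2033), the liquor license arrives (Dec 4, 2033); the later is Dec 4, 2033.
The grand opening takes place: Dec 4, 2033 + 9 days = Dec 13, 2033.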